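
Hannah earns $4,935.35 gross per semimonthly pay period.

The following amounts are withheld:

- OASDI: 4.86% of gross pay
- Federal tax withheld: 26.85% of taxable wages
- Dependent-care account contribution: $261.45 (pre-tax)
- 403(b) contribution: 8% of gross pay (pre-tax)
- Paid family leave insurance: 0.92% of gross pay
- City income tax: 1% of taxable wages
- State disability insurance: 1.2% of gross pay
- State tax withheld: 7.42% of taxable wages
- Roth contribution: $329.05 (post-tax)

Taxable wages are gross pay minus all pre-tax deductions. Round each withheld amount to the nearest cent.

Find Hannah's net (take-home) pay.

$2,096.30

403(b) contribution: $4,935.35 × 0.08 = $394.83
Dependent-care account contribution: $261.45
Pre-tax total = $394.83 + $261.45 = $656.28
Taxable wages = $4,935.35 − $656.28 = $4,279.07
City income tax: $4,279.07 × 0.01 = $42.79
Federal tax withheld: $4,279.07 × 0.2685 = $1,148.93
State tax withheld: $4,279.07 × 0.0742 = $317.51
OASDI: $4,935.35 × 0.0486 = $239.86
Paid family leave insurance: $4,935.35 × 0.0092 = $45.41
State disability insurance: $4,935.35 × 0.012 = $59.22
Roth contribution: $329.05
Total deductions = $394.83 + $261.45 + $42.79 + $1,148.93 + $317.51 + $239.86 + $45.41 + $59.22 + $329.05 = $2,839.05
Net pay = $4,935.35 − $2,839.05 = $2,096.30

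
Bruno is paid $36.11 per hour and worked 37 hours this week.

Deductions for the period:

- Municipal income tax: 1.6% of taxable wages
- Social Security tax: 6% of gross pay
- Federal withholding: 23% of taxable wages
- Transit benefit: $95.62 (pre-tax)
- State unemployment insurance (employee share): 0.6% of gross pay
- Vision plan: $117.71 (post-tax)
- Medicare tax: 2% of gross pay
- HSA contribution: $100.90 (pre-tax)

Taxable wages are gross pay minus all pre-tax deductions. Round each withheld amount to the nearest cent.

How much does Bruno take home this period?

$626.61

Gross pay: 37 × $36.11 = $1,336.07
HSA contribution: $100.90
Transit benefit: $95.62
Pre-tax total = $100.90 + $95.62 = $196.52
Taxable wages = $1,336.07 − $196.52 = $1,139.55
Federal withholding: $1,139.55 × 0.23 = $262.10
Municipal income tax: $1,139.55 × 0.016 = $18.23
Social Security tax: $1,336.07 × 0.06 = $80.16
Medicare tax: $1,336.07 × 0.02 = $26.72
State unemployment insurance (employee share): $1,336.07 × 0.006 = $8.02
Vision plan: $117.71
Total deductions = $100.90 + $95.62 + $262.10 + $18.23 + $80.16 + $26.72 + $8.02 + $117.71 = $709.46
Net pay = $1,336.07 − $709.46 = $626.61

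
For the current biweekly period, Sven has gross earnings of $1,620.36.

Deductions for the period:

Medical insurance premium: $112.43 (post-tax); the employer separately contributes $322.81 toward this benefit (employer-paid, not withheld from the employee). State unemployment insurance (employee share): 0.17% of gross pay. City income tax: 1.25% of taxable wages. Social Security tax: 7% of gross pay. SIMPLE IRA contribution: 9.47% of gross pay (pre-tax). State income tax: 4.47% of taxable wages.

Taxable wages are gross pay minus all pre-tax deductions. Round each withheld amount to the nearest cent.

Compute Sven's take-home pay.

$1,154.39

SIMPLE IRA contribution: $1,620.36 × 0.0947 = $153.45
Taxable wages = $1,620.36 − $153.45 = $1,466.91
State income tax: $1,466.91 × 0.0447 = $65.57
City income tax: $1,466.91 × 0.0125 = $18.34
State unemployment insurance (employee share): $1,620.36 × 0.0017 = $2.75
Social Security tax: $1,620.36 × 0.07 = $113.43
Medical insurance premium: $112.43
(Employer's $322.81 toward medical insurance premium is not withheld from the employee.)
Total deductions = $153.45 + $65.57 + $18.34 + $2.75 + $113.43 + $112.43 = $465.97
Net pay = $1,620.36 − $465.97 = $1,154.39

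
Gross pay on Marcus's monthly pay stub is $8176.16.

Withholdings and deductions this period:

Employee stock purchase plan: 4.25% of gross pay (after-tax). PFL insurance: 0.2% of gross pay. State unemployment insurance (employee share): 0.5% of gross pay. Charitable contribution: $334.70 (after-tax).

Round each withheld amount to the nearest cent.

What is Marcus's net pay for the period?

$7436.74

State unemployment insurance (employee share): $8176.16 × 0.005 = $40.88
PFL insurance: $8176.16 × 0.002 = $16.35
Employee stock purchase plan: $8176.16 × 0.0425 = $347.49
Charitable contribution: $334.70
Total deductions = $40.88 + $16.35 + $347.49 + $334.70 = $739.42
Net pay = $8176.16 − $739.42 = $7436.74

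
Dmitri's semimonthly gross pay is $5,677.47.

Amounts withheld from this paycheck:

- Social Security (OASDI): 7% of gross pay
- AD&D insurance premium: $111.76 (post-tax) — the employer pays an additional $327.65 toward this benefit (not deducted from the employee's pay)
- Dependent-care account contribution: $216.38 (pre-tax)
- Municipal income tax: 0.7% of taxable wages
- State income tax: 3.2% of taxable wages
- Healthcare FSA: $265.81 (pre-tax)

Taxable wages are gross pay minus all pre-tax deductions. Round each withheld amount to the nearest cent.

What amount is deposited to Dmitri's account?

Dependent-care account contribution: $216.38
Healthcare FSA: $265.81
Pre-tax total = $216.38 + $265.81 = $482.19
Taxable wages = $5,677.47 − $482.19 = $5,195.28
Municipal income tax: $5,195.28 × 0.007 = $36.37
State income tax: $5,195.28 × 0.032 = $166.25
Social Security (OASDI): $5,677.47 × 0.07 = $397.42
AD&D insurance premium: $111.76
(Employer's $327.65 toward AD&D insurance premium is not withheld from the employee.)
Total deductions = $216.38 + $265.81 + $36.37 + $166.25 + $397.42 + $111.76 = $1,193.99
Net pay = $5,677.47 − $1,193.99 = $4,483.48

$4,483.48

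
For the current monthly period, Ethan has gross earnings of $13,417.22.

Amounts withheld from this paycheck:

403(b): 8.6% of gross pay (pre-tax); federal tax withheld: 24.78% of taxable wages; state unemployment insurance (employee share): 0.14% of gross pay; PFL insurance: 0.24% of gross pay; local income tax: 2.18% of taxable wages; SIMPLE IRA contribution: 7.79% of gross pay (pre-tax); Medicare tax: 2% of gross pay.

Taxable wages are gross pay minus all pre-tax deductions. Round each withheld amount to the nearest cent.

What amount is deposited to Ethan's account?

$7,874.40

SIMPLE IRA contribution: $13,417.22 × 0.0779 = $1,045.20
403(b): $13,417.22 × 0.086 = $1,153.88
Pre-tax total = $1,045.20 + $1,153.88 = $2,199.08
Taxable wages = $13,417.22 − $2,199.08 = $11,218.14
Federal tax withheld: $11,218.14 × 0.2478 = $2,779.86
Local income tax: $11,218.14 × 0.0218 = $244.56
State unemployment insurance (employee share): $13,417.22 × 0.0014 = $18.78
PFL insurance: $13,417.22 × 0.0024 = $32.20
Medicare tax: $13,417.22 × 0.02 = $268.34
Total deductions = $1,045.20 + $1,153.88 + $2,779.86 + $244.56 + $18.78 + $32.20 + $268.34 = $5,542.82
Net pay = $13,417.22 − $5,542.82 = $7,874.40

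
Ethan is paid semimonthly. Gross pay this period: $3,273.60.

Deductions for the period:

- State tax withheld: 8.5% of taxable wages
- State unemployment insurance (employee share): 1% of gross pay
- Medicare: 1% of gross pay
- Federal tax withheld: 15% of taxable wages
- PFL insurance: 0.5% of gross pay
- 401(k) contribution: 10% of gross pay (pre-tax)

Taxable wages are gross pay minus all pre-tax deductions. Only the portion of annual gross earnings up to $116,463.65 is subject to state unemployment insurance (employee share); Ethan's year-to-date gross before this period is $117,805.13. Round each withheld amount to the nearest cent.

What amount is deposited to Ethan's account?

401(k) contribution: $3,273.60 × 0.1 = $327.36
Taxable wages = $3,273.60 − $327.36 = $2,946.24
Federal tax withheld: $2,946.24 × 0.15 = $441.94
State tax withheld: $2,946.24 × 0.085 = $250.43
PFL insurance: $3,273.60 × 0.005 = $16.37
State unemployment insurance (employee share): annual cap $116,463.65 already reached (YTD $117,805.13), so $0.00
Medicare: $3,273.60 × 0.01 = $32.74
Total deductions = $327.36 + $441.94 + $250.43 + $16.37 + $0.00 + $32.74 = $1,068.84
Net pay = $3,273.60 − $1,068.84 = $2,204.76

$2,204.76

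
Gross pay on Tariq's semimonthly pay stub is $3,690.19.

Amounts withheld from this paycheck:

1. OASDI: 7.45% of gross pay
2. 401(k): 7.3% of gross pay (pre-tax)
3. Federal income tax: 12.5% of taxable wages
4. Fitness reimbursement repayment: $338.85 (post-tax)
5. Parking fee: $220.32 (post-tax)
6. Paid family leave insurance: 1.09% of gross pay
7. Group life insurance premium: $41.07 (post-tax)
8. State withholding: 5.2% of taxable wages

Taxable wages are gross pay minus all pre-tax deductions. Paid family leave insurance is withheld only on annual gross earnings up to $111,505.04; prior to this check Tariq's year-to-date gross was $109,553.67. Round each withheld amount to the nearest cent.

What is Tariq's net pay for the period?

$1,918.90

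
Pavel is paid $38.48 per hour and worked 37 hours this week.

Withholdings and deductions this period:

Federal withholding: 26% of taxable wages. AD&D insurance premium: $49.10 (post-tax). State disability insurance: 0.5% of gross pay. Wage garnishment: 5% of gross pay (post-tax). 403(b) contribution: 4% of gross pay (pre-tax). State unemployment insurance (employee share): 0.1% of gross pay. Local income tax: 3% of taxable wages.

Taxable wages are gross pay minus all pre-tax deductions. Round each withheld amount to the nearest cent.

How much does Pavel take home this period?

$841.61

Gross pay: 37 × $38.48 = $1,423.76
403(b) contribution: $1,423.76 × 0.04 = $56.95
Taxable wages = $1,423.76 − $56.95 = $1,366.81
Federal withholding: $1,366.81 × 0.26 = $355.37
Local income tax: $1,366.81 × 0.03 = $41.00
State unemployment insurance (employee share): $1,423.76 × 0.001 = $1.42
State disability insurance: $1,423.76 × 0.005 = $7.12
AD&D insurance premium: $49.10
Wage garnishment: $1,423.76 × 0.05 = $71.19
Total deductions = $56.95 + $355.37 + $41.00 + $1.42 + $7.12 + $49.10 + $71.19 = $582.15
Net pay = $1,423.76 − $582.15 = $841.61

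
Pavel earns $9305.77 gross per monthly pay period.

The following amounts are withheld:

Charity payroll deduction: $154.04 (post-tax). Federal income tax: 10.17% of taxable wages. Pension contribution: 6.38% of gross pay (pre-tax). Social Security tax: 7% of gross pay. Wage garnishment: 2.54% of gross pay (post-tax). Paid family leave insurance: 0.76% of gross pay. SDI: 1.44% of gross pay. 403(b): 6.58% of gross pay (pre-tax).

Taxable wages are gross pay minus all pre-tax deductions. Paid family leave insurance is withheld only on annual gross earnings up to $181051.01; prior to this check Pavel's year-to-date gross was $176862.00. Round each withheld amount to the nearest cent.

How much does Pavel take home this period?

$6068.35

Pension contribution: $9305.77 × 0.0638 = $593.71
403(b): $9305.77 × 0.0658 = $612.32
Pre-tax total = $593.71 + $612.32 = $1206.03
Taxable wages = $9305.77 − $1206.03 = $8099.74
Federal income tax: $8099.74 × 0.1017 = $823.74
Paid family leave insurance: only $181051.01 − $176862.00 = $4189.01 of this check is subject → $4189.01 × 0.0076 = $31.84
SDI: $9305.77 × 0.0144 = $134.00
Social Security tax: $9305.77 × 0.07 = $651.40
Charity payroll deduction: $154.04
Wage garnishment: $9305.77 × 0.0254 = $236.37
Total deductions = $593.71 + $612.32 + $823.74 + $31.84 + $134.00 + $651.40 + $154.04 + $236.37 = $3237.42
Net pay = $9305.77 − $3237.42 = $6068.35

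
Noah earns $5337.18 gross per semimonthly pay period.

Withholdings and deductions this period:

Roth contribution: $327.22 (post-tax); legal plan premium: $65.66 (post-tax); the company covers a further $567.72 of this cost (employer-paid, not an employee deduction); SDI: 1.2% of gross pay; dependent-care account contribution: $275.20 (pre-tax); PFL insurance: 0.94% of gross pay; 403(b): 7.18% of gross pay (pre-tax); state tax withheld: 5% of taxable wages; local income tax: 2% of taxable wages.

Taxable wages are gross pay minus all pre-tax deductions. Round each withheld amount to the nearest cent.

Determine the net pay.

Dependent-care account contribution: $275.20
403(b): $5337.18 × 0.0718 = $383.21
Pre-tax total = $275.20 + $383.21 = $658.41
Taxable wages = $5337.18 − $658.41 = $4678.77
Local income tax: $4678.77 × 0.02 = $93.58
State tax withheld: $4678.77 × 0.05 = $233.94
SDI: $5337.18 × 0.012 = $64.05
PFL insurance: $5337.18 × 0.0094 = $50.17
Roth contribution: $327.22
Legal plan premium: $65.66
(Employer's $567.72 toward legal plan premium is not withheld from the employee.)
Total deductions = $275.20 + $383.21 + $93.58 + $233.94 + $64.05 + $50.17 + $327.22 + $65.66 = $1493.03
Net pay = $5337.18 − $1493.03 = $3844.15

$3844.15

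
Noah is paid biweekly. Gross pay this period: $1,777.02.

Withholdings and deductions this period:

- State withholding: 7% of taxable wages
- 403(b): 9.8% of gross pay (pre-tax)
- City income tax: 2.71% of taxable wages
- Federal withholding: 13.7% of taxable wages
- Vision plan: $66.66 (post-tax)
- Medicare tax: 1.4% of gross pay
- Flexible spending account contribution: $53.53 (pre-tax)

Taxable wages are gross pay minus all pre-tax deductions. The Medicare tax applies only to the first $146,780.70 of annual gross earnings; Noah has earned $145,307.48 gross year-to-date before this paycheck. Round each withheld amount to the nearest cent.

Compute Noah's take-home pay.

$1,099.35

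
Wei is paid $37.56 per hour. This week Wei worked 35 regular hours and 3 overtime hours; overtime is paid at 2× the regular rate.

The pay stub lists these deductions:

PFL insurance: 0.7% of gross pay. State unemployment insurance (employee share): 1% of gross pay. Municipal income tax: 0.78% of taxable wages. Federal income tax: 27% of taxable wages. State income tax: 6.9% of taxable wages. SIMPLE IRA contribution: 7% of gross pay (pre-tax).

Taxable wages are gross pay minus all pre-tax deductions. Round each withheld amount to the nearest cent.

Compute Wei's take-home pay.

$909.31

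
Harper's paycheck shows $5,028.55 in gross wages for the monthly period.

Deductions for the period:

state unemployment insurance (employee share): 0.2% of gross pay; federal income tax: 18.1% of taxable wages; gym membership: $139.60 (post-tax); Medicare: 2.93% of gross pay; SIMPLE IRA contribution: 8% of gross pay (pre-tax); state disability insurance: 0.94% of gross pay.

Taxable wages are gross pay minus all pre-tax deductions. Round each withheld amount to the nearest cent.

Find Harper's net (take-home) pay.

$3,444.65

SIMPLE IRA contribution: $5,028.55 × 0.08 = $402.28
Taxable wages = $5,028.55 − $402.28 = $4,626.27
Federal income tax: $4,626.27 × 0.181 = $837.35
State unemployment insurance (employee share): $5,028.55 × 0.002 = $10.06
State disability insurance: $5,028.55 × 0.0094 = $47.27
Medicare: $5,028.55 × 0.0293 = $147.34
Gym membership: $139.60
Total deductions = $402.28 + $837.35 + $10.06 + $47.27 + $147.34 + $139.60 = $1,583.90
Net pay = $5,028.55 − $1,583.90 = $3,444.65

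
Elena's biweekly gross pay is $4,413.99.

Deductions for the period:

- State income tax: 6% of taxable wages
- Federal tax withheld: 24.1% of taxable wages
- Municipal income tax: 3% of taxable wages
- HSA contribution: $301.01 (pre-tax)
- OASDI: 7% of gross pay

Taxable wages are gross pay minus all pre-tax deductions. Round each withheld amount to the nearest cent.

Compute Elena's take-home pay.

HSA contribution: $301.01
Taxable wages = $4,413.99 − $301.01 = $4,112.98
Federal tax withheld: $4,112.98 × 0.241 = $991.23
State income tax: $4,112.98 × 0.06 = $246.78
Municipal income tax: $4,112.98 × 0.03 = $123.39
OASDI: $4,413.99 × 0.07 = $308.98
Total deductions = $301.01 + $991.23 + $246.78 + $123.39 + $308.98 = $1,971.39
Net pay = $4,413.99 − $1,971.39 = $2,442.60

$2,442.60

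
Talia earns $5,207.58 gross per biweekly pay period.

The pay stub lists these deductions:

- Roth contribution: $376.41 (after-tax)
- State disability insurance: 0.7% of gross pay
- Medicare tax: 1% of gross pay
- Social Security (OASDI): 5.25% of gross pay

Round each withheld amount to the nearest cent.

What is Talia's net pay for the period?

$4,469.24

Medicare tax: $5,207.58 × 0.01 = $52.08
State disability insurance: $5,207.58 × 0.007 = $36.45
Social Security (OASDI): $5,207.58 × 0.0525 = $273.40
Roth contribution: $376.41
Total deductions = $52.08 + $36.45 + $273.40 + $376.41 = $738.34
Net pay = $5,207.58 − $738.34 = $4,469.24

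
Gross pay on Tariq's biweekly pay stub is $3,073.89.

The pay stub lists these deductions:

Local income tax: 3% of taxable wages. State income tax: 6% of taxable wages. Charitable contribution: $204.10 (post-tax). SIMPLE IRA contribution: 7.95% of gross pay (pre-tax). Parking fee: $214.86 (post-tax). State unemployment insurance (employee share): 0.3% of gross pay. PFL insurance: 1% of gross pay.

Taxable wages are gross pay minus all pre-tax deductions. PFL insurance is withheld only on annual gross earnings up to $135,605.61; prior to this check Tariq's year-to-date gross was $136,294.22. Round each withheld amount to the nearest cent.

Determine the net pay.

SIMPLE IRA contribution: $3,073.89 × 0.0795 = $244.37
Taxable wages = $3,073.89 − $244.37 = $2,829.52
State income tax: $2,829.52 × 0.06 = $169.77
Local income tax: $2,829.52 × 0.03 = $84.89
PFL insurance: annual cap $135,605.61 already reached (YTD $136,294.22), so $0.00
State unemployment insurance (employee share): $3,073.89 × 0.003 = $9.22
Parking fee: $214.86
Charitable contribution: $204.10
Total deductions = $244.37 + $169.77 + $84.89 + $0.00 + $9.22 + $214.86 + $204.10 = $927.21
Net pay = $3,073.89 − $927.21 = $2,146.68

$2,146.68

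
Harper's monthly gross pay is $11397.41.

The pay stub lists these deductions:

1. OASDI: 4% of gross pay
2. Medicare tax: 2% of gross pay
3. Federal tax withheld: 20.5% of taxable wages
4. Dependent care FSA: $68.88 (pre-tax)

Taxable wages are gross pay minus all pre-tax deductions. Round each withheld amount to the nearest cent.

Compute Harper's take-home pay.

Dependent care FSA: $68.88
Taxable wages = $11397.41 − $68.88 = $11328.53
Federal tax withheld: $11328.53 × 0.205 = $2322.35
OASDI: $11397.41 × 0.04 = $455.90
Medicare tax: $11397.41 × 0.02 = $227.95
Total deductions = $68.88 + $2322.35 + $455.90 + $227.95 = $3075.08
Net pay = $11397.41 − $3075.08 = $8322.33

$8322.33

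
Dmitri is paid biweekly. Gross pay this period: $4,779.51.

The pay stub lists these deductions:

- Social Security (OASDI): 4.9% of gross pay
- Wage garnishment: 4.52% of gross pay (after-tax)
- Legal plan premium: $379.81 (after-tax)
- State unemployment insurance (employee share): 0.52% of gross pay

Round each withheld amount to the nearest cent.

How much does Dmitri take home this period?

State unemployment insurance (employee share): $4,779.51 × 0.0052 = $24.85
Social Security (OASDI): $4,779.51 × 0.049 = $234.20
Legal plan premium: $379.81
Wage garnishment: $4,779.51 × 0.0452 = $216.03
Total deductions = $24.85 + $234.20 + $379.81 + $216.03 = $854.89
Net pay = $4,779.51 − $854.89 = $3,924.62

$3,924.62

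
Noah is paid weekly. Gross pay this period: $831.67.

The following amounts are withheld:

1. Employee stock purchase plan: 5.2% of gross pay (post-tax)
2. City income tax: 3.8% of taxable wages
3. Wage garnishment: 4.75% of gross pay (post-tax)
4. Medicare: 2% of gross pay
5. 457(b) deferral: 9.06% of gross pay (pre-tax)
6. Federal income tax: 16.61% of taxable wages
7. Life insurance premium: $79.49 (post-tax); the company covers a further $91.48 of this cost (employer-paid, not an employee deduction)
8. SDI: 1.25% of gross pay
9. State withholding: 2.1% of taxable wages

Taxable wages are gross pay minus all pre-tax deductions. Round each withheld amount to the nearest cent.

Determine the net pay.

$396.81

457(b) deferral: $831.67 × 0.0906 = $75.35
Taxable wages = $831.67 − $75.35 = $756.32
City income tax: $756.32 × 0.038 = $28.74
State withholding: $756.32 × 0.021 = $15.88
Federal income tax: $756.32 × 0.1661 = $125.62
Medicare: $831.67 × 0.02 = $16.63
SDI: $831.67 × 0.0125 = $10.40
Wage garnishment: $831.67 × 0.0475 = $39.50
Employee stock purchase plan: $831.67 × 0.052 = $43.25
Life insurance premium: $79.49
(Employer's $91.48 toward life insurance premium is not withheld from the employee.)
Total deductions = $75.35 + $28.74 + $15.88 + $125.62 + $16.63 + $10.40 + $39.50 + $43.25 + $79.49 = $434.86
Net pay = $831.67 − $434.86 = $396.81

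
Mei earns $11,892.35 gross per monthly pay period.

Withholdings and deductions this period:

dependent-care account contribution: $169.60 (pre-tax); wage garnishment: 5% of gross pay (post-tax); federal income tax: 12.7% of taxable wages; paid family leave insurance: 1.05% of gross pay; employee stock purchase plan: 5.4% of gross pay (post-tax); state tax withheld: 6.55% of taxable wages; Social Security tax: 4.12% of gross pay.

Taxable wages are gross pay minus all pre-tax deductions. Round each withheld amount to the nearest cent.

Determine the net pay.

$7,614.48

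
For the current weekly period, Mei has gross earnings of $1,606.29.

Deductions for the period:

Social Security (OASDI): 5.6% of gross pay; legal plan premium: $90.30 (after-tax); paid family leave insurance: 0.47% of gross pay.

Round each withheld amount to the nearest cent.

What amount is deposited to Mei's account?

$1,418.49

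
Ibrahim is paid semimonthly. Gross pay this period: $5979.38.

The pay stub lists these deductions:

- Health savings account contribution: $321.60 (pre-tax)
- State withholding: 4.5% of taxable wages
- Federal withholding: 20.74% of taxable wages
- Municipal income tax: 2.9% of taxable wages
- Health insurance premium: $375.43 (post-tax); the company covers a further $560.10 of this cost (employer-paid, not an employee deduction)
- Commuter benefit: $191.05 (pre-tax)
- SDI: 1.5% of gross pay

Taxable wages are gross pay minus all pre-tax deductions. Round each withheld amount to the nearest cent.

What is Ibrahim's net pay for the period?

Commuter benefit: $191.05
Health savings account contribution: $321.60
Pre-tax total = $191.05 + $321.60 = $512.65
Taxable wages = $5979.38 − $512.65 = $5466.73
Federal withholding: $5466.73 × 0.2074 = $1133.80
Municipal income tax: $5466.73 × 0.029 = $158.54
State withholding: $5466.73 × 0.045 = $246.00
SDI: $5979.38 × 0.015 = $89.69
Health insurance premium: $375.43
(Employer's $560.10 toward health insurance premium is not withheld from the employee.)
Total deductions = $191.05 + $321.60 + $1133.80 + $158.54 + $246.00 + $89.69 + $375.43 = $2516.11
Net pay = $5979.38 − $2516.11 = $3463.27

$3463.27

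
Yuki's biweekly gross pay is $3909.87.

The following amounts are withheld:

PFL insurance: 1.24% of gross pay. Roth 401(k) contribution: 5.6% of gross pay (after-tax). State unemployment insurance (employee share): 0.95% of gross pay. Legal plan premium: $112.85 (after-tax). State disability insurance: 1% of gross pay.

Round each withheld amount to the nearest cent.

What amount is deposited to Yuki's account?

$3453.35

PFL insurance: $3909.87 × 0.0124 = $48.48
State unemployment insurance (employee share): $3909.87 × 0.0095 = $37.14
State disability insurance: $3909.87 × 0.01 = $39.10
Roth 401(k) contribution: $3909.87 × 0.056 = $218.95
Legal plan premium: $112.85
Total deductions = $48.48 + $37.14 + $39.10 + $218.95 + $112.85 = $456.52
Net pay = $3909.87 − $456.52 = $3453.35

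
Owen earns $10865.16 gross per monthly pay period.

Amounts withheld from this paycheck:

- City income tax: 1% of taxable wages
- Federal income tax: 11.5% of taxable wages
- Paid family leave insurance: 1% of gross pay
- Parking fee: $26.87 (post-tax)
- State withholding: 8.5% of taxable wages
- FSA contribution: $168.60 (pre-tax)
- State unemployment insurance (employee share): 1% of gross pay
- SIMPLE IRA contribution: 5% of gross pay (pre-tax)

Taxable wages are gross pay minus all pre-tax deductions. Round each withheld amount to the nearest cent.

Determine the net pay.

$7776.94

SIMPLE IRA contribution: $10865.16 × 0.05 = $543.26
FSA contribution: $168.60
Pre-tax total = $543.26 + $168.60 = $711.86
Taxable wages = $10865.16 − $711.86 = $10153.30
Federal income tax: $10153.30 × 0.115 = $1167.63
State withholding: $10153.30 × 0.085 = $863.03
City income tax: $10153.30 × 0.01 = $101.53
Paid family leave insurance: $10865.16 × 0.01 = $108.65
State unemployment insurance (employee share): $10865.16 × 0.01 = $108.65
Parking fee: $26.87
Total deductions = $543.26 + $168.60 + $1167.63 + $863.03 + $101.53 + $108.65 + $108.65 + $26.87 = $3088.22
Net pay = $10865.16 − $3088.22 = $7776.94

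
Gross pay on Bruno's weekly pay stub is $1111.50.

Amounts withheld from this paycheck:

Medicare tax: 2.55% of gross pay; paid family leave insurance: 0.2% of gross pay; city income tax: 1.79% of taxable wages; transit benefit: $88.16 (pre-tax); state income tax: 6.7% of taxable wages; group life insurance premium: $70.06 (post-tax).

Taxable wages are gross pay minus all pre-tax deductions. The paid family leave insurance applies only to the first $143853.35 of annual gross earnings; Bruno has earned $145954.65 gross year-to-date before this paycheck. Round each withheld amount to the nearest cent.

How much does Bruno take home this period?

Transit benefit: $88.16
Taxable wages = $1111.50 − $88.16 = $1023.34
City income tax: $1023.34 × 0.0179 = $18.32
State income tax: $1023.34 × 0.067 = $68.56
Paid family leave insurance: annual cap $143853.35 already reached (YTD $145954.65), so $0.00
Medicare tax: $1111.50 × 0.0255 = $28.34
Group life insurance premium: $70.06
Total deductions = $88.16 + $18.32 + $68.56 + $0.00 + $28.34 + $70.06 = $273.44
Net pay = $1111.50 − $273.44 = $838.06

$838.06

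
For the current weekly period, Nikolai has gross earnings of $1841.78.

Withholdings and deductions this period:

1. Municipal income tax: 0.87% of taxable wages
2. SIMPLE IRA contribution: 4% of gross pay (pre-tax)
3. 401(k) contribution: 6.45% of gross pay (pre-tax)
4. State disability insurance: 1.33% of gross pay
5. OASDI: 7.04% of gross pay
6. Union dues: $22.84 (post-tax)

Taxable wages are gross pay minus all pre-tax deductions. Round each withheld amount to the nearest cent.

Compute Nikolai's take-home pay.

SIMPLE IRA contribution: $1841.78 × 0.04 = $73.67
401(k) contribution: $1841.78 × 0.0645 = $118.79
Pre-tax total = $73.67 + $118.79 = $192.46
Taxable wages = $1841.78 − $192.46 = $1649.32
Municipal income tax: $1649.32 × 0.0087 = $14.35
OASDI: $1841.78 × 0.0704 = $129.66
State disability insurance: $1841.78 × 0.0133 = $24.50
Union dues: $22.84
Total deductions = $73.67 + $118.79 + $14.35 + $129.66 + $24.50 + $22.84 = $383.81
Net pay = $1841.78 − $383.81 = $1457.97

$1457.97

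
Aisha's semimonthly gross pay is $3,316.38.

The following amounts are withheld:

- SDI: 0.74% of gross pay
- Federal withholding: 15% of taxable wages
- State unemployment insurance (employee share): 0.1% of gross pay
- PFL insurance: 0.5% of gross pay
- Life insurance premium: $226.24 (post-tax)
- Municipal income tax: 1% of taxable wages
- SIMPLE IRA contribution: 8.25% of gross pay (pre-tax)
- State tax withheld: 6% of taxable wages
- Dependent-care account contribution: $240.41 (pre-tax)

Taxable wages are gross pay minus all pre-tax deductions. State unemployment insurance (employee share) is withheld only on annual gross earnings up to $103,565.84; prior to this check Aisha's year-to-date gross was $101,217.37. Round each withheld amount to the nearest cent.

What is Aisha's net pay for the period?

SIMPLE IRA contribution: $3,316.38 × 0.0825 = $273.60
Dependent-care account contribution: $240.41
Pre-tax total = $273.60 + $240.41 = $514.01
Taxable wages = $3,316.38 − $514.01 = $2,802.37
Municipal income tax: $2,802.37 × 0.01 = $28.02
State tax withheld: $2,802.37 × 0.06 = $168.14
Federal withholding: $2,802.37 × 0.15 = $420.36
State unemployment insurance (employee share): only $103,565.84 − $101,217.37 = $2,348.47 of this check is subject → $2,348.47 × 0.001 = $2.35
SDI: $3,316.38 × 0.0074 = $24.54
PFL insurance: $3,316.38 × 0.005 = $16.58
Life insurance premium: $226.24
Total deductions = $273.60 + $240.41 + $28.02 + $168.14 + $420.36 + $2.35 + $24.54 + $16.58 + $226.24 = $1,400.24
Net pay = $3,316.38 − $1,400.24 = $1,916.14

$1,916.14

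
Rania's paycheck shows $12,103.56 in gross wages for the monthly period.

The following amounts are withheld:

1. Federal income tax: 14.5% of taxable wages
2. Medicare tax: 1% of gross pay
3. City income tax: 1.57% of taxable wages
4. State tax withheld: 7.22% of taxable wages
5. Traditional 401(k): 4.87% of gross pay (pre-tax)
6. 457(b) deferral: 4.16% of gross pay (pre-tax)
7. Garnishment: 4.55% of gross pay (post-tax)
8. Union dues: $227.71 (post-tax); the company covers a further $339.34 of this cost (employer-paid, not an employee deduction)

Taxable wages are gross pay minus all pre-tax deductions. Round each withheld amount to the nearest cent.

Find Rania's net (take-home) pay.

Traditional 401(k): $12,103.56 × 0.0487 = $589.44
457(b) deferral: $12,103.56 × 0.0416 = $503.51
Pre-tax total = $589.44 + $503.51 = $1,092.95
Taxable wages = $12,103.56 − $1,092.95 = $11,010.61
City income tax: $11,010.61 × 0.0157 = $172.87
Federal income tax: $11,010.61 × 0.145 = $1,596.54
State tax withheld: $11,010.61 × 0.0722 = $794.97
Medicare tax: $12,103.56 × 0.01 = $121.04
Garnishment: $12,103.56 × 0.0455 = $550.71
Union dues: $227.71
(Employer's $339.34 toward union dues is not withheld from the employee.)
Total deductions = $589.44 + $503.51 + $172.87 + $1,596.54 + $794.97 + $121.04 + $550.71 + $227.71 = $4,556.79
Net pay = $12,103.56 − $4,556.79 = $7,546.77

$7,546.77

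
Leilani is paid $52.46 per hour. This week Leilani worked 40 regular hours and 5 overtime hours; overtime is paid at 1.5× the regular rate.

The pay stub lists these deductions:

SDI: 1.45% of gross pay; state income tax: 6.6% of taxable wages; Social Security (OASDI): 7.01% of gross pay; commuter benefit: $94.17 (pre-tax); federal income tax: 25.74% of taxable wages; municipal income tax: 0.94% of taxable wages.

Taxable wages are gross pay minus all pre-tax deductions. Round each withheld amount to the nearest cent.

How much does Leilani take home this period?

Regular pay: 40 × $52.46 = $2,098.40
Overtime pay: 5 × $52.46 × 1.5 = $393.45
Gross pay = $2,098.40 + $393.45 = $2,491.85
Commuter benefit: $94.17
Taxable wages = $2,491.85 − $94.17 = $2,397.68
Municipal income tax: $2,397.68 × 0.0094 = $22.54
State income tax: $2,397.68 × 0.066 = $158.25
Federal income tax: $2,397.68 × 0.2574 = $617.16
SDI: $2,491.85 × 0.0145 = $36.13
Social Security (OASDI): $2,491.85 × 0.0701 = $174.68
Total deductions = $94.17 + $22.54 + $158.25 + $617.16 + $36.13 + $174.68 = $1,102.93
Net pay = $2,491.85 − $1,102.93 = $1,388.92

$1,388.92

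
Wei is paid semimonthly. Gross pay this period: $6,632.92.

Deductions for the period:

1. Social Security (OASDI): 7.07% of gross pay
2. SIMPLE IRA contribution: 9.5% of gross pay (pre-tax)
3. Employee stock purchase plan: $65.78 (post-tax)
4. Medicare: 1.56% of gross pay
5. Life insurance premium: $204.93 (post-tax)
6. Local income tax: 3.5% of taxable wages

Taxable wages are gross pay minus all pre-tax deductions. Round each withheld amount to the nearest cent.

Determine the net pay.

$4,949.56

SIMPLE IRA contribution: $6,632.92 × 0.095 = $630.13
Taxable wages = $6,632.92 − $630.13 = $6,002.79
Local income tax: $6,002.79 × 0.035 = $210.10
Medicare: $6,632.92 × 0.0156 = $103.47
Social Security (OASDI): $6,632.92 × 0.0707 = $468.95
Employee stock purchase plan: $65.78
Life insurance premium: $204.93
Total deductions = $630.13 + $210.10 + $103.47 + $468.95 + $65.78 + $204.93 = $1,683.36
Net pay = $6,632.92 − $1,683.36 = $4,949.56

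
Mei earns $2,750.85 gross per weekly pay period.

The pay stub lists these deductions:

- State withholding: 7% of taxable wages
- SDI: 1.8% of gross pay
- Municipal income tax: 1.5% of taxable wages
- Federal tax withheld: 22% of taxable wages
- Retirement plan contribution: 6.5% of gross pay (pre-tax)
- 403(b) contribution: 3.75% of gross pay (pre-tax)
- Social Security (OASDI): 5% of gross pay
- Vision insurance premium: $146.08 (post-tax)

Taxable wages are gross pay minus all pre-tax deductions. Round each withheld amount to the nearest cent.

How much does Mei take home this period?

$1,382.74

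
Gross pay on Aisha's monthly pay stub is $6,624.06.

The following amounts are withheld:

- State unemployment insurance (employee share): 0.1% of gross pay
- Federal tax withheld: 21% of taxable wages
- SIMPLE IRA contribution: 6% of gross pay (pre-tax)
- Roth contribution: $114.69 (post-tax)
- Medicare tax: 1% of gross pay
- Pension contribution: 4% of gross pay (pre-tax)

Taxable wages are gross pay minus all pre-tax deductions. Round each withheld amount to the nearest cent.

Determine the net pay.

$4,522.16

SIMPLE IRA contribution: $6,624.06 × 0.06 = $397.44
Pension contribution: $6,624.06 × 0.04 = $264.96
Pre-tax total = $397.44 + $264.96 = $662.40
Taxable wages = $6,624.06 − $662.40 = $5,961.66
Federal tax withheld: $5,961.66 × 0.21 = $1,251.95
Medicare tax: $6,624.06 × 0.01 = $66.24
State unemployment insurance (employee share): $6,624.06 × 0.001 = $6.62
Roth contribution: $114.69
Total deductions = $397.44 + $264.96 + $1,251.95 + $66.24 + $6.62 + $114.69 = $2,101.90
Net pay = $6,624.06 − $2,101.90 = $4,522.16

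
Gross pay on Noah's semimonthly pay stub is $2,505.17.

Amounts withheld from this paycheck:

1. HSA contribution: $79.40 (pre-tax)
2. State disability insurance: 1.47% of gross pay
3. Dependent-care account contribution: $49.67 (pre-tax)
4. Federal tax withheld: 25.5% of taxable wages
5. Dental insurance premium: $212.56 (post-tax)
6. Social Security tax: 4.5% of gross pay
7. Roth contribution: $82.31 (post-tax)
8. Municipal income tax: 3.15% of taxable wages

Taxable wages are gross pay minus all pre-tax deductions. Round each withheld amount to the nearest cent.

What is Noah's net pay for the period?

$1,250.91

Dependent-care account contribution: $49.67
HSA contribution: $79.40
Pre-tax total = $49.67 + $79.40 = $129.07
Taxable wages = $2,505.17 − $129.07 = $2,376.10
Municipal income tax: $2,376.10 × 0.0315 = $74.85
Federal tax withheld: $2,376.10 × 0.255 = $605.91
Social Security tax: $2,505.17 × 0.045 = $112.73
State disability insurance: $2,505.17 × 0.0147 = $36.83
Roth contribution: $82.31
Dental insurance premium: $212.56
Total deductions = $49.67 + $79.40 + $74.85 + $605.91 + $112.73 + $36.83 + $82.31 + $212.56 = $1,254.26
Net pay = $2,505.17 − $1,254.26 = $1,250.91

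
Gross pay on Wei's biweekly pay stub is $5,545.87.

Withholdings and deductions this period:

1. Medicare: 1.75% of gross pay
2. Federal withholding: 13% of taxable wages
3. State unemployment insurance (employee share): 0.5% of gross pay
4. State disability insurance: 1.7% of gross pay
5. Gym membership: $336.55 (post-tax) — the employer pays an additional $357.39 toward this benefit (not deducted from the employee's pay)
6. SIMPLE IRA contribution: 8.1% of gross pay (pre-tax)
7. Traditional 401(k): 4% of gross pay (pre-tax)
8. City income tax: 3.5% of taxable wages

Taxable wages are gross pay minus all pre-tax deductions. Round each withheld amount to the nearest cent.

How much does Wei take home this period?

Traditional 401(k): $5,545.87 × 0.04 = $221.83
SIMPLE IRA contribution: $5,545.87 × 0.081 = $449.22
Pre-tax total = $221.83 + $449.22 = $671.05
Taxable wages = $5,545.87 − $671.05 = $4,874.82
Federal withholding: $4,874.82 × 0.13 = $633.73
City income tax: $4,874.82 × 0.035 = $170.62
State unemployment insurance (employee share): $5,545.87 × 0.005 = $27.73
Medicare: $5,545.87 × 0.0175 = $97.05
State disability insurance: $5,545.87 × 0.017 = $94.28
Gym membership: $336.55
(Employer's $357.39 toward gym membership is not withheld from the employee.)
Total deductions = $221.83 + $449.22 + $633.73 + $170.62 + $27.73 + $97.05 + $94.28 + $336.55 = $2,031.01
Net pay = $5,545.87 − $2,031.01 = $3,514.86

$3,514.86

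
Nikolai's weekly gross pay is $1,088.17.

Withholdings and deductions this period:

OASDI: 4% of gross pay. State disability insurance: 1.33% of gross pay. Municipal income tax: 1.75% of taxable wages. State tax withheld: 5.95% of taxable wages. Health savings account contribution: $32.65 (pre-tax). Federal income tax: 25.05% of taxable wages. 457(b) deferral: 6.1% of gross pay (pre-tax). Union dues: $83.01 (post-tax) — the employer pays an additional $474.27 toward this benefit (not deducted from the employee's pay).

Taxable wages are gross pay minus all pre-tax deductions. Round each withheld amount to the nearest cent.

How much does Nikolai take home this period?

457(b) deferral: $1,088.17 × 0.061 = $66.38
Health savings account contribution: $32.65
Pre-tax total = $66.38 + $32.65 = $99.03
Taxable wages = $1,088.17 − $99.03 = $989.14
State tax withheld: $989.14 × 0.0595 = $58.85
Federal income tax: $989.14 × 0.2505 = $247.78
Municipal income tax: $989.14 × 0.0175 = $17.31
OASDI: $1,088.17 × 0.04 = $43.53
State disability insurance: $1,088.17 × 0.0133 = $14.47
Union dues: $83.01
(Employer's $474.27 toward union dues is not withheld from the employee.)
Total deductions = $66.38 + $32.65 + $58.85 + $247.78 + $17.31 + $43.53 + $14.47 + $83.01 = $563.98
Net pay = $1,088.17 − $563.98 = $524.19

$524.19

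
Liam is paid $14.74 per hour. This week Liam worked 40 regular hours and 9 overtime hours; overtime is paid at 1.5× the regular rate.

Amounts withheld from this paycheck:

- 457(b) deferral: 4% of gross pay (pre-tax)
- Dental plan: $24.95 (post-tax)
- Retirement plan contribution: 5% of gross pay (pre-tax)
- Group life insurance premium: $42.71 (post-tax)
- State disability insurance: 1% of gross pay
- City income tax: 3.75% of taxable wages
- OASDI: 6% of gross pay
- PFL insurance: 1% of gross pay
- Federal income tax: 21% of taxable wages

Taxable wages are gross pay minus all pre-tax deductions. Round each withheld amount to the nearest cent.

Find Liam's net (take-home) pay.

$409.25

Regular pay: 40 × $14.74 = $589.60
Overtime pay: 9 × $14.74 × 1.5 = $198.99
Gross pay = $589.60 + $198.99 = $788.59
Retirement plan contribution: $788.59 × 0.05 = $39.43
457(b) deferral: $788.59 × 0.04 = $31.54
Pre-tax total = $39.43 + $31.54 = $70.97
Taxable wages = $788.59 − $70.97 = $717.62
Federal income tax: $717.62 × 0.21 = $150.70
City income tax: $717.62 × 0.0375 = $26.91
PFL insurance: $788.59 × 0.01 = $7.89
OASDI: $788.59 × 0.06 = $47.32
State disability insurance: $788.59 × 0.01 = $7.89
Dental plan: $24.95
Group life insurance premium: $42.71
Total deductions = $39.43 + $31.54 + $150.70 + $26.91 + $7.89 + $47.32 + $7.89 + $24.95 + $42.71 = $379.34
Net pay = $788.59 − $379.34 = $409.25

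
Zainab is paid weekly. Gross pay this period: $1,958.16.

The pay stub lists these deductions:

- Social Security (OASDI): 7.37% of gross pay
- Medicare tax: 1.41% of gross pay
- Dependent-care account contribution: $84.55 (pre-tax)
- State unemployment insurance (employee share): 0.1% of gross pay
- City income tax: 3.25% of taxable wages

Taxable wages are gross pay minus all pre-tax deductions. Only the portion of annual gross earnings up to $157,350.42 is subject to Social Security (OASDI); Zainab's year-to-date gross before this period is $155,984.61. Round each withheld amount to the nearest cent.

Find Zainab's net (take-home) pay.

$1,682.49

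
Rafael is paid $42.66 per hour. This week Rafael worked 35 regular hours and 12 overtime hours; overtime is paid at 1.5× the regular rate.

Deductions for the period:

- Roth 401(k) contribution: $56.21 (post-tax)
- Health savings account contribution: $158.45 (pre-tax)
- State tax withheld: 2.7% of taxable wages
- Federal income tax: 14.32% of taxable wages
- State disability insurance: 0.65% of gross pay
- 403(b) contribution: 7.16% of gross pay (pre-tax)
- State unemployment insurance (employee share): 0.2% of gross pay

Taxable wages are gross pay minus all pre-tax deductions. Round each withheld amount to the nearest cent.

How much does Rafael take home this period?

$1,534.91

Regular pay: 35 × $42.66 = $1,493.10
Overtime pay: 12 × $42.66 × 1.5 = $767.88
Gross pay = $1,493.10 + $767.88 = $2,260.98
403(b) contribution: $2,260.98 × 0.0716 = $161.89
Health savings account contribution: $158.45
Pre-tax total = $161.89 + $158.45 = $320.34
Taxable wages = $2,260.98 − $320.34 = $1,940.64
State tax withheld: $1,940.64 × 0.027 = $52.40
Federal income tax: $1,940.64 × 0.1432 = $277.90
State disability insurance: $2,260.98 × 0.0065 = $14.70
State unemployment insurance (employee share): $2,260.98 × 0.002 = $4.52
Roth 401(k) contribution: $56.21
Total deductions = $161.89 + $158.45 + $52.40 + $277.90 + $14.70 + $4.52 + $56.21 = $726.07
Net pay = $2,260.98 − $726.07 = $1,534.91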